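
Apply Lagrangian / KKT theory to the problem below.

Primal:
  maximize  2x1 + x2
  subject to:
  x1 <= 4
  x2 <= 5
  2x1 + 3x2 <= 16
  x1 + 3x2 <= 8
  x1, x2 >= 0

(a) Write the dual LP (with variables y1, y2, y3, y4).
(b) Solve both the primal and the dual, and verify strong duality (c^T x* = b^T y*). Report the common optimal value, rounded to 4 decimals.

The standard primal-dual pair for 'max c^T x s.t. A x <= b, x >= 0' is:
  Dual:  min b^T y  s.t.  A^T y >= c,  y >= 0.

So the dual LP is:
  minimize  4y1 + 5y2 + 16y3 + 8y4
  subject to:
    y1 + 2y3 + y4 >= 2
    y2 + 3y3 + 3y4 >= 1
    y1, y2, y3, y4 >= 0

Solving the primal: x* = (4, 1.3333).
  primal value c^T x* = 9.3333.
Solving the dual: y* = (1.6667, 0, 0, 0.3333).
  dual value b^T y* = 9.3333.
Strong duality: c^T x* = b^T y*. Confirmed.

9.3333


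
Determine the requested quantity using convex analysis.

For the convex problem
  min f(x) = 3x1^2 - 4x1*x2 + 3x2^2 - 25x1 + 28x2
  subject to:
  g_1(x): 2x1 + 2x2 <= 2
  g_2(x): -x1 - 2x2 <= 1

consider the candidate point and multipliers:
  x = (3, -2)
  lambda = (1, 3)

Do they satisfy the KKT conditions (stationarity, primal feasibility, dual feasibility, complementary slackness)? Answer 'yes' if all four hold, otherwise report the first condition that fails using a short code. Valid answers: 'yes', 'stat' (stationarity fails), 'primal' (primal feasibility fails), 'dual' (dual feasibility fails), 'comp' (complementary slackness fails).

Gradient of f: grad f(x) = Q x + c = (1, 4)
Constraint values g_i(x) = a_i^T x - b_i:
  g_1((3, -2)) = 0
  g_2((3, -2)) = 0
Stationarity residual: grad f(x) + sum_i lambda_i a_i = (0, 0)
  -> stationarity OK
Primal feasibility (all g_i <= 0): OK
Dual feasibility (all lambda_i >= 0): OK
Complementary slackness (lambda_i * g_i(x) = 0 for all i): OK

Verdict: yes, KKT holds.

yes


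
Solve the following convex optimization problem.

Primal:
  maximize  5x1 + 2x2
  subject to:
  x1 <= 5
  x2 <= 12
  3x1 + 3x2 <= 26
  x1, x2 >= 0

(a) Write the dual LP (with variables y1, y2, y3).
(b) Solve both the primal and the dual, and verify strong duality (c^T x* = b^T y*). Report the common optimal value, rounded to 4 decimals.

The standard primal-dual pair for 'max c^T x s.t. A x <= b, x >= 0' is:
  Dual:  min b^T y  s.t.  A^T y >= c,  y >= 0.

So the dual LP is:
  minimize  5y1 + 12y2 + 26y3
  subject to:
    y1 + 3y3 >= 5
    y2 + 3y3 >= 2
    y1, y2, y3 >= 0

Solving the primal: x* = (5, 3.6667).
  primal value c^T x* = 32.3333.
Solving the dual: y* = (3, 0, 0.6667).
  dual value b^T y* = 32.3333.
Strong duality: c^T x* = b^T y*. Confirmed.

32.3333


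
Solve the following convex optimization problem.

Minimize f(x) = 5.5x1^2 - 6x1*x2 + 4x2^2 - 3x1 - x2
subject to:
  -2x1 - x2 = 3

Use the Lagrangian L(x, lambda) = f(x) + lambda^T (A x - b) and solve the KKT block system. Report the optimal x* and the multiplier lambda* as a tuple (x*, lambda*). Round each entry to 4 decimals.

Form the Lagrangian:
  L(x, lambda) = (1/2) x^T Q x + c^T x + lambda^T (A x - b)
Stationarity (grad_x L = 0): Q x + c + A^T lambda = 0.
Primal feasibility: A x = b.

This gives the KKT block system:
  [ Q   A^T ] [ x     ]   [-c ]
  [ A    0  ] [ lambda ] = [ b ]

Solving the linear system:
  x*      = (-0.9701, -1.0597)
  lambda* = (-3.6567)
  f(x*)   = 7.4701

x* = (-0.9701, -1.0597), lambda* = (-3.6567)


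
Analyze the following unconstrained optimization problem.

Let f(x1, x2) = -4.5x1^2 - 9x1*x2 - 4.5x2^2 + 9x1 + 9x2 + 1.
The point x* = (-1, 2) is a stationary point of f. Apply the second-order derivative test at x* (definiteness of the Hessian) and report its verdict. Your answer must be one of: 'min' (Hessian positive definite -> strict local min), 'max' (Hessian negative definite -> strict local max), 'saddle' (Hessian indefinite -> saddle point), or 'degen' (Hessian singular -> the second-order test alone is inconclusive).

Compute the Hessian H = grad^2 f:
  H = [[-9, -9], [-9, -9]]
Verify stationarity: grad f(x*) = H x* + g = (0, 0).
Eigenvalues of H: -18, 0.
H has a zero eigenvalue (singular; negative semidefinite but not definite), so H is neither positive definite, negative definite, nor indefinite. The second-order test alone is inconclusive -> degen.
(Indeed, f is constant along the null direction of H through x*, so x* is not a strict local extremum.)

degen


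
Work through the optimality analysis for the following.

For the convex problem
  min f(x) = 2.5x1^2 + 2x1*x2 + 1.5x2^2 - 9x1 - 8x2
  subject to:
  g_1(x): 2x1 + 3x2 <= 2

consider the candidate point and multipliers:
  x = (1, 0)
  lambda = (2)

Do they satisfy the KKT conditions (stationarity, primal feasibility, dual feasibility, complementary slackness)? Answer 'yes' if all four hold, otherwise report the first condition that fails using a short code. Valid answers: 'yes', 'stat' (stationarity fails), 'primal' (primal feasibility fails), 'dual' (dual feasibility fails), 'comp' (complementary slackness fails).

Gradient of f: grad f(x) = Q x + c = (-4, -6)
Constraint values g_i(x) = a_i^T x - b_i:
  g_1((1, 0)) = 0
Stationarity residual: grad f(x) + sum_i lambda_i a_i = (0, 0)
  -> stationarity OK
Primal feasibility (all g_i <= 0): OK
Dual feasibility (all lambda_i >= 0): OK
Complementary slackness (lambda_i * g_i(x) = 0 for all i): OK

Verdict: yes, KKT holds.

yes


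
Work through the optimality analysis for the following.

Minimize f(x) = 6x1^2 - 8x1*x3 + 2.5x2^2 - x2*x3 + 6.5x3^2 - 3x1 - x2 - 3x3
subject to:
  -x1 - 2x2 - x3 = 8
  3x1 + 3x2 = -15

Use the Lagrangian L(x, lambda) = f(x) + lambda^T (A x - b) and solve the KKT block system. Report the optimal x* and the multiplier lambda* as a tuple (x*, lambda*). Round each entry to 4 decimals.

Form the Lagrangian:
  L(x, lambda) = (1/2) x^T Q x + c^T x + lambda^T (A x - b)
Stationarity (grad_x L = 0): Q x + c + A^T lambda = 0.
Primal feasibility: A x = b.

This gives the KKT block system:
  [ Q   A^T ] [ x     ]   [-c ]
  [ A    0  ] [ lambda ] = [ b ]

Solving the linear system:
  x*      = (-2.3125, -2.6875, -0.3125)
  lambda* = (14.125, 14.125)
  f(x*)   = 54.7187

x* = (-2.3125, -2.6875, -0.3125), lambda* = (14.125, 14.125)


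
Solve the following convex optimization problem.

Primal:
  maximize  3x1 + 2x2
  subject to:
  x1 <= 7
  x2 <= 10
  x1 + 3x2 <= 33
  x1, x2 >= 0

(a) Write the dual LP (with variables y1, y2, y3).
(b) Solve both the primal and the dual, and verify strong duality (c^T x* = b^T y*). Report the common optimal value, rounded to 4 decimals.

The standard primal-dual pair for 'max c^T x s.t. A x <= b, x >= 0' is:
  Dual:  min b^T y  s.t.  A^T y >= c,  y >= 0.

So the dual LP is:
  minimize  7y1 + 10y2 + 33y3
  subject to:
    y1 + y3 >= 3
    y2 + 3y3 >= 2
    y1, y2, y3 >= 0

Solving the primal: x* = (7, 8.6667).
  primal value c^T x* = 38.3333.
Solving the dual: y* = (2.3333, 0, 0.6667).
  dual value b^T y* = 38.3333.
Strong duality: c^T x* = b^T y*. Confirmed.

38.3333


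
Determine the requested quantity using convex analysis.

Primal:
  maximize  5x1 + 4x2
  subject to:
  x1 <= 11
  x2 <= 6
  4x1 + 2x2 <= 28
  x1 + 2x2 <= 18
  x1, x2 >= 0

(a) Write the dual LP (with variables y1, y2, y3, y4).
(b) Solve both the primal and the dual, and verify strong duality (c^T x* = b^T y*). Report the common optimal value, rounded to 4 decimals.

The standard primal-dual pair for 'max c^T x s.t. A x <= b, x >= 0' is:
  Dual:  min b^T y  s.t.  A^T y >= c,  y >= 0.

So the dual LP is:
  minimize  11y1 + 6y2 + 28y3 + 18y4
  subject to:
    y1 + 4y3 + y4 >= 5
    y2 + 2y3 + 2y4 >= 4
    y1, y2, y3, y4 >= 0

Solving the primal: x* = (4, 6).
  primal value c^T x* = 44.
Solving the dual: y* = (0, 1.5, 1.25, 0).
  dual value b^T y* = 44.
Strong duality: c^T x* = b^T y*. Confirmed.

44


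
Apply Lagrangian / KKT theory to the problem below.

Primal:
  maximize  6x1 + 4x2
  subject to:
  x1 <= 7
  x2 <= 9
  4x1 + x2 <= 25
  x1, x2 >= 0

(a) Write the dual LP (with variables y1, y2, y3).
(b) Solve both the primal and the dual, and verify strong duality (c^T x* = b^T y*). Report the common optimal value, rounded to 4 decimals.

The standard primal-dual pair for 'max c^T x s.t. A x <= b, x >= 0' is:
  Dual:  min b^T y  s.t.  A^T y >= c,  y >= 0.

So the dual LP is:
  minimize  7y1 + 9y2 + 25y3
  subject to:
    y1 + 4y3 >= 6
    y2 + y3 >= 4
    y1, y2, y3 >= 0

Solving the primal: x* = (4, 9).
  primal value c^T x* = 60.
Solving the dual: y* = (0, 2.5, 1.5).
  dual value b^T y* = 60.
Strong duality: c^T x* = b^T y*. Confirmed.

60


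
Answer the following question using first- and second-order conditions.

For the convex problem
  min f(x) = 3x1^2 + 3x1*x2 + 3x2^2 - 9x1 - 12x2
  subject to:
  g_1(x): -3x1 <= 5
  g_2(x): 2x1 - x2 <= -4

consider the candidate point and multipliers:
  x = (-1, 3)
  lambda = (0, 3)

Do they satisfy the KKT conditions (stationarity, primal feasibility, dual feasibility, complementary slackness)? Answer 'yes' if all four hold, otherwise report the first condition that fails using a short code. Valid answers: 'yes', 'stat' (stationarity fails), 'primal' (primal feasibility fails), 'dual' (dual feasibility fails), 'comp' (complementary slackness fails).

Gradient of f: grad f(x) = Q x + c = (-6, 3)
Constraint values g_i(x) = a_i^T x - b_i:
  g_1((-1, 3)) = -2
  g_2((-1, 3)) = -1
Stationarity residual: grad f(x) + sum_i lambda_i a_i = (0, 0)
  -> stationarity OK
Primal feasibility (all g_i <= 0): OK
Dual feasibility (all lambda_i >= 0): OK
Complementary slackness (lambda_i * g_i(x) = 0 for all i): FAILS

Verdict: the first failing condition is complementary_slackness -> comp.

comp


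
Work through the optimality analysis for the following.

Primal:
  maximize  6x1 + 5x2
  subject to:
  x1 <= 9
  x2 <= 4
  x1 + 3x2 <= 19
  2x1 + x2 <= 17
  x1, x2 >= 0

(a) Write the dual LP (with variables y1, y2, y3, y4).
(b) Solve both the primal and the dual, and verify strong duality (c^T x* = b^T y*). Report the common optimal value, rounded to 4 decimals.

The standard primal-dual pair for 'max c^T x s.t. A x <= b, x >= 0' is:
  Dual:  min b^T y  s.t.  A^T y >= c,  y >= 0.

So the dual LP is:
  minimize  9y1 + 4y2 + 19y3 + 17y4
  subject to:
    y1 + y3 + 2y4 >= 6
    y2 + 3y3 + y4 >= 5
    y1, y2, y3, y4 >= 0

Solving the primal: x* = (6.5, 4).
  primal value c^T x* = 59.
Solving the dual: y* = (0, 2, 0, 3).
  dual value b^T y* = 59.
Strong duality: c^T x* = b^T y*. Confirmed.

59


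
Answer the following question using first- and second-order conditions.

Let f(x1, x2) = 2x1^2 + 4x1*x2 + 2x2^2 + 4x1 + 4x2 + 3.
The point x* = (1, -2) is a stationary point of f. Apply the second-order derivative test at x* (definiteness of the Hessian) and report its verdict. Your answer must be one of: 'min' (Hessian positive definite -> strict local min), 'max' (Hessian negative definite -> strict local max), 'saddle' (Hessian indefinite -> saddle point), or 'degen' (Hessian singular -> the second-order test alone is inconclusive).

Compute the Hessian H = grad^2 f:
  H = [[4, 4], [4, 4]]
Verify stationarity: grad f(x*) = H x* + g = (0, 0).
Eigenvalues of H: 0, 8.
H has a zero eigenvalue (singular; positive semidefinite but not definite), so H is neither positive definite, negative definite, nor indefinite. The second-order test alone is inconclusive -> degen.
(Indeed, f is constant along the null direction of H through x*, so x* is not a strict local extremum.)

degen


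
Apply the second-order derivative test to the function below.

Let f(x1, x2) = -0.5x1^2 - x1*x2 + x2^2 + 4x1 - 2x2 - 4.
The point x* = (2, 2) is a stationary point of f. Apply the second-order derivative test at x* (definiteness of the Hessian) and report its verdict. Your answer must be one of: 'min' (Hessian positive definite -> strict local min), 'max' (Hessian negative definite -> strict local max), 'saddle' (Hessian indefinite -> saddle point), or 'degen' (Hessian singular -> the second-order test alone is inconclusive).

Compute the Hessian H = grad^2 f:
  H = [[-1, -1], [-1, 2]]
Verify stationarity: grad f(x*) = H x* + g = (0, 0).
Eigenvalues of H: -1.3028, 2.3028.
Eigenvalues have mixed signs, so H is indefinite -> x* is a saddle point.

saddle


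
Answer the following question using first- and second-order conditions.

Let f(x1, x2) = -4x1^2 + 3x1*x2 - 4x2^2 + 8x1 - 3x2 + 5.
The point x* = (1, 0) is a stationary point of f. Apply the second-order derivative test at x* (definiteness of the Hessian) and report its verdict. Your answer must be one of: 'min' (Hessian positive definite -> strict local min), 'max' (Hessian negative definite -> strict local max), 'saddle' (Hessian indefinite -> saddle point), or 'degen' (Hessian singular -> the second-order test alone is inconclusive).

Compute the Hessian H = grad^2 f:
  H = [[-8, 3], [3, -8]]
Verify stationarity: grad f(x*) = H x* + g = (0, 0).
Eigenvalues of H: -11, -5.
Both eigenvalues < 0, so H is negative definite -> x* is a strict local max.

max


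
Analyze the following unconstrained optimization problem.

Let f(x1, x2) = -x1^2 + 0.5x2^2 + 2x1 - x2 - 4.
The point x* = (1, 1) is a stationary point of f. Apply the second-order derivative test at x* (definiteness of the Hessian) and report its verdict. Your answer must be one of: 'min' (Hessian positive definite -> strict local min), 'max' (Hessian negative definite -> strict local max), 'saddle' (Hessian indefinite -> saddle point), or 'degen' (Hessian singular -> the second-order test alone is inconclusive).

Compute the Hessian H = grad^2 f:
  H = [[-2, 0], [0, 1]]
Verify stationarity: grad f(x*) = H x* + g = (0, 0).
Eigenvalues of H: -2, 1.
Eigenvalues have mixed signs, so H is indefinite -> x* is a saddle point.

saddle


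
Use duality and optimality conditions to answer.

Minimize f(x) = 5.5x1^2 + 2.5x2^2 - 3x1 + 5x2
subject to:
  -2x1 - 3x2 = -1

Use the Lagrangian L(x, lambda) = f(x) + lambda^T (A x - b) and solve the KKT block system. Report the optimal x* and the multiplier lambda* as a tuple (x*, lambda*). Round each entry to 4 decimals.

Form the Lagrangian:
  L(x, lambda) = (1/2) x^T Q x + c^T x + lambda^T (A x - b)
Stationarity (grad_x L = 0): Q x + c + A^T lambda = 0.
Primal feasibility: A x = b.

This gives the KKT block system:
  [ Q   A^T ] [ x     ]   [-c ]
  [ A    0  ] [ lambda ] = [ b ]

Solving the linear system:
  x*      = (0.563, -0.042)
  lambda* = (1.5966)
  f(x*)   = -0.1513

x* = (0.563, -0.042), lambda* = (1.5966)


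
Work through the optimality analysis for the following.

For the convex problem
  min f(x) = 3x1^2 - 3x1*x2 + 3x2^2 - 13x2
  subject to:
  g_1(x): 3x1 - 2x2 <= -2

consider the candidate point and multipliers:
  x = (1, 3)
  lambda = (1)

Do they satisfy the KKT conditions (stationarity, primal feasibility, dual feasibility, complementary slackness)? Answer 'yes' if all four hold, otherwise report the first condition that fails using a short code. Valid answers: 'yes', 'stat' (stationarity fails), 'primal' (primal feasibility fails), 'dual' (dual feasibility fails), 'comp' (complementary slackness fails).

Gradient of f: grad f(x) = Q x + c = (-3, 2)
Constraint values g_i(x) = a_i^T x - b_i:
  g_1((1, 3)) = -1
Stationarity residual: grad f(x) + sum_i lambda_i a_i = (0, 0)
  -> stationarity OK
Primal feasibility (all g_i <= 0): OK
Dual feasibility (all lambda_i >= 0): OK
Complementary slackness (lambda_i * g_i(x) = 0 for all i): FAILS

Verdict: the first failing condition is complementary_slackness -> comp.

comp


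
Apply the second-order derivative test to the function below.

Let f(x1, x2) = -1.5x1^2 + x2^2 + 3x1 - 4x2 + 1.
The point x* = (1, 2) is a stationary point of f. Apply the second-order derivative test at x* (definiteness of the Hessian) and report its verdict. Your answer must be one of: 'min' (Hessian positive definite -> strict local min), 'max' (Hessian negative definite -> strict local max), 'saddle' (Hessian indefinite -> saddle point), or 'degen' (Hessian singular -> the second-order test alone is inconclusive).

Compute the Hessian H = grad^2 f:
  H = [[-3, 0], [0, 2]]
Verify stationarity: grad f(x*) = H x* + g = (0, 0).
Eigenvalues of H: -3, 2.
Eigenvalues have mixed signs, so H is indefinite -> x* is a saddle point.

saddle


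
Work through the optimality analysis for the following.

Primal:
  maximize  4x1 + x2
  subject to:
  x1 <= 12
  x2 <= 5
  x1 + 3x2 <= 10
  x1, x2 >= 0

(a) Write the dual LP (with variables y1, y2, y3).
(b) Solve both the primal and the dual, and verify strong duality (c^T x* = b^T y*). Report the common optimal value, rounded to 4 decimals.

The standard primal-dual pair for 'max c^T x s.t. A x <= b, x >= 0' is:
  Dual:  min b^T y  s.t.  A^T y >= c,  y >= 0.

So the dual LP is:
  minimize  12y1 + 5y2 + 10y3
  subject to:
    y1 + y3 >= 4
    y2 + 3y3 >= 1
    y1, y2, y3 >= 0

Solving the primal: x* = (10, 0).
  primal value c^T x* = 40.
Solving the dual: y* = (0, 0, 4).
  dual value b^T y* = 40.
Strong duality: c^T x* = b^T y*. Confirmed.

40


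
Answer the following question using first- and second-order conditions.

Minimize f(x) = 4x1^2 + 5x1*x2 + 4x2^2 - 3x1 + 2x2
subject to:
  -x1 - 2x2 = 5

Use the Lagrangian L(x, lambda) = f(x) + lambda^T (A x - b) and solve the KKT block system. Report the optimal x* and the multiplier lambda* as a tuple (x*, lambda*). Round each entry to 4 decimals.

Form the Lagrangian:
  L(x, lambda) = (1/2) x^T Q x + c^T x + lambda^T (A x - b)
Stationarity (grad_x L = 0): Q x + c + A^T lambda = 0.
Primal feasibility: A x = b.

This gives the KKT block system:
  [ Q   A^T ] [ x     ]   [-c ]
  [ A    0  ] [ lambda ] = [ b ]

Solving the linear system:
  x*      = (1.3, -3.15)
  lambda* = (-8.35)
  f(x*)   = 15.775

x* = (1.3, -3.15), lambda* = (-8.35)


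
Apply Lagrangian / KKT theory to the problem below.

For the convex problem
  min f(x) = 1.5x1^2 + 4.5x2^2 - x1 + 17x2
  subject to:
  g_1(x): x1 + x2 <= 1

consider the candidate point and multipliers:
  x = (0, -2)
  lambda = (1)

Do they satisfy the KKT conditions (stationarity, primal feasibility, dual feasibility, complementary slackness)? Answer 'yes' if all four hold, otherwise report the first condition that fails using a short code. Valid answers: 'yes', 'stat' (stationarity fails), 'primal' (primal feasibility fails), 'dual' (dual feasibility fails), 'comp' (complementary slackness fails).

Gradient of f: grad f(x) = Q x + c = (-1, -1)
Constraint values g_i(x) = a_i^T x - b_i:
  g_1((0, -2)) = -3
Stationarity residual: grad f(x) + sum_i lambda_i a_i = (0, 0)
  -> stationarity OK
Primal feasibility (all g_i <= 0): OK
Dual feasibility (all lambda_i >= 0): OK
Complementary slackness (lambda_i * g_i(x) = 0 for all i): FAILS

Verdict: the first failing condition is complementary_slackness -> comp.

comp


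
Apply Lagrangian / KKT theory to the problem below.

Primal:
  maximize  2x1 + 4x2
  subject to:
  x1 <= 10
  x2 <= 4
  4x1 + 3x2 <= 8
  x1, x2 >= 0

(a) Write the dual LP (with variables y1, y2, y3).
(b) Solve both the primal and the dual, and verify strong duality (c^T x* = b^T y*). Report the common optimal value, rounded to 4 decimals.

The standard primal-dual pair for 'max c^T x s.t. A x <= b, x >= 0' is:
  Dual:  min b^T y  s.t.  A^T y >= c,  y >= 0.

So the dual LP is:
  minimize  10y1 + 4y2 + 8y3
  subject to:
    y1 + 4y3 >= 2
    y2 + 3y3 >= 4
    y1, y2, y3 >= 0

Solving the primal: x* = (0, 2.6667).
  primal value c^T x* = 10.6667.
Solving the dual: y* = (0, 0, 1.3333).
  dual value b^T y* = 10.6667.
Strong duality: c^T x* = b^T y*. Confirmed.

10.6667


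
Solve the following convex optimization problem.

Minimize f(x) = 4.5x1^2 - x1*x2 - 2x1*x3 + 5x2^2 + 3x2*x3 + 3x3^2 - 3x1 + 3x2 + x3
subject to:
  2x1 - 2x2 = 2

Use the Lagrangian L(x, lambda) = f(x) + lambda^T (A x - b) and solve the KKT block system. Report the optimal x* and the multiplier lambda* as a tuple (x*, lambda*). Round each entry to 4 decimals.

Form the Lagrangian:
  L(x, lambda) = (1/2) x^T Q x + c^T x + lambda^T (A x - b)
Stationarity (grad_x L = 0): Q x + c + A^T lambda = 0.
Primal feasibility: A x = b.

This gives the KKT block system:
  [ Q   A^T ] [ x     ]   [-c ]
  [ A    0  ] [ lambda ] = [ b ]

Solving the linear system:
  x*      = (0.5149, -0.4851, 0.2475)
  lambda* = (-0.8119)
  f(x*)   = -0.5644

x* = (0.5149, -0.4851, 0.2475), lambda* = (-0.8119)


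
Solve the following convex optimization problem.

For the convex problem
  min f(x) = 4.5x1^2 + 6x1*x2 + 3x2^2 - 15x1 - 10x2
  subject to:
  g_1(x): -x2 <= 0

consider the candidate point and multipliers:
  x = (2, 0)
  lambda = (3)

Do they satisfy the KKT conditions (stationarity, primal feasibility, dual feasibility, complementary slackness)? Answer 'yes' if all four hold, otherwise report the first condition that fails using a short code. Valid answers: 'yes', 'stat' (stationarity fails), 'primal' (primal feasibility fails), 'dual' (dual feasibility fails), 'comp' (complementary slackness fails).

Gradient of f: grad f(x) = Q x + c = (3, 2)
Constraint values g_i(x) = a_i^T x - b_i:
  g_1((2, 0)) = 0
Stationarity residual: grad f(x) + sum_i lambda_i a_i = (3, -1)
  -> stationarity FAILS
Primal feasibility (all g_i <= 0): OK
Dual feasibility (all lambda_i >= 0): OK
Complementary slackness (lambda_i * g_i(x) = 0 for all i): OK

Verdict: the first failing condition is stationarity -> stat.

stat


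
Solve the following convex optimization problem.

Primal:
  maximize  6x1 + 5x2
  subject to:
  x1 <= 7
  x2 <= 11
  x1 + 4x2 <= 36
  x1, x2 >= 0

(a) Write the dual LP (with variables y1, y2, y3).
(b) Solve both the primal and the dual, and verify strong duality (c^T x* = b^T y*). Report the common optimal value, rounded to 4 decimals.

The standard primal-dual pair for 'max c^T x s.t. A x <= b, x >= 0' is:
  Dual:  min b^T y  s.t.  A^T y >= c,  y >= 0.

So the dual LP is:
  minimize  7y1 + 11y2 + 36y3
  subject to:
    y1 + y3 >= 6
    y2 + 4y3 >= 5
    y1, y2, y3 >= 0

Solving the primal: x* = (7, 7.25).
  primal value c^T x* = 78.25.
Solving the dual: y* = (4.75, 0, 1.25).
  dual value b^T y* = 78.25.
Strong duality: c^T x* = b^T y*. Confirmed.

78.25


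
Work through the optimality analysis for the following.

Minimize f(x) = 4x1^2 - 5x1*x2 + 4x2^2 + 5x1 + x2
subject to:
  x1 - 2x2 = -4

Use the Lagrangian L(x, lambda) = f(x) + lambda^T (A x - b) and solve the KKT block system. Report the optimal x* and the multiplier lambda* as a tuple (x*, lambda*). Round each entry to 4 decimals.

Form the Lagrangian:
  L(x, lambda) = (1/2) x^T Q x + c^T x + lambda^T (A x - b)
Stationarity (grad_x L = 0): Q x + c + A^T lambda = 0.
Primal feasibility: A x = b.

This gives the KKT block system:
  [ Q   A^T ] [ x     ]   [-c ]
  [ A    0  ] [ lambda ] = [ b ]

Solving the linear system:
  x*      = (-0.7, 1.65)
  lambda* = (8.85)
  f(x*)   = 16.775

x* = (-0.7, 1.65), lambda* = (8.85)


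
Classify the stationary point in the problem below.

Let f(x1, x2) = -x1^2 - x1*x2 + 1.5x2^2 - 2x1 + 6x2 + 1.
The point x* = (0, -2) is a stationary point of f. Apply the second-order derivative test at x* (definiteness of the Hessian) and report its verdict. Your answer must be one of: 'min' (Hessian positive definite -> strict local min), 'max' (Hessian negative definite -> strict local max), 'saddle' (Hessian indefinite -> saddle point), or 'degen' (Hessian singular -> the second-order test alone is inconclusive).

Compute the Hessian H = grad^2 f:
  H = [[-2, -1], [-1, 3]]
Verify stationarity: grad f(x*) = H x* + g = (0, 0).
Eigenvalues of H: -2.1926, 3.1926.
Eigenvalues have mixed signs, so H is indefinite -> x* is a saddle point.

saddle


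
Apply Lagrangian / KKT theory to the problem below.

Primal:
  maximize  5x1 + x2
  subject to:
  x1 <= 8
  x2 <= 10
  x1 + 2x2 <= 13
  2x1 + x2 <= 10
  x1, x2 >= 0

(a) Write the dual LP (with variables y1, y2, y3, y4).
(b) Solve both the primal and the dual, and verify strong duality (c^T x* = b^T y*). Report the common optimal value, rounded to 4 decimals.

The standard primal-dual pair for 'max c^T x s.t. A x <= b, x >= 0' is:
  Dual:  min b^T y  s.t.  A^T y >= c,  y >= 0.

So the dual LP is:
  minimize  8y1 + 10y2 + 13y3 + 10y4
  subject to:
    y1 + y3 + 2y4 >= 5
    y2 + 2y3 + y4 >= 1
    y1, y2, y3, y4 >= 0

Solving the primal: x* = (5, 0).
  primal value c^T x* = 25.
Solving the dual: y* = (0, 0, 0, 2.5).
  dual value b^T y* = 25.
Strong duality: c^T x* = b^T y*. Confirmed.

25


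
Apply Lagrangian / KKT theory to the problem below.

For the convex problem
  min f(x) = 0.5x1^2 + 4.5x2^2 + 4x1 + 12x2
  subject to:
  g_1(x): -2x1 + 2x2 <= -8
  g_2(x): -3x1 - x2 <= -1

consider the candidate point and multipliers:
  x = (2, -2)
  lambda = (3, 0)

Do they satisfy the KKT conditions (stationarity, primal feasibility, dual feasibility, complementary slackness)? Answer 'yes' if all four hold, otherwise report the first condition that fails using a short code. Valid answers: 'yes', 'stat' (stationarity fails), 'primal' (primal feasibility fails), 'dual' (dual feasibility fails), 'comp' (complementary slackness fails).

Gradient of f: grad f(x) = Q x + c = (6, -6)
Constraint values g_i(x) = a_i^T x - b_i:
  g_1((2, -2)) = 0
  g_2((2, -2)) = -3
Stationarity residual: grad f(x) + sum_i lambda_i a_i = (0, 0)
  -> stationarity OK
Primal feasibility (all g_i <= 0): OK
Dual feasibility (all lambda_i >= 0): OK
Complementary slackness (lambda_i * g_i(x) = 0 for all i): OK

Verdict: yes, KKT holds.

yes


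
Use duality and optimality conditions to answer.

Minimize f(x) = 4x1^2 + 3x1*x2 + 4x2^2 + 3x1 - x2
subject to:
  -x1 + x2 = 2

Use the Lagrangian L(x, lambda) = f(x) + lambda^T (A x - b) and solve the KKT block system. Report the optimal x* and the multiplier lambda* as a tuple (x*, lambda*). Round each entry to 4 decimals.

Form the Lagrangian:
  L(x, lambda) = (1/2) x^T Q x + c^T x + lambda^T (A x - b)
Stationarity (grad_x L = 0): Q x + c + A^T lambda = 0.
Primal feasibility: A x = b.

This gives the KKT block system:
  [ Q   A^T ] [ x     ]   [-c ]
  [ A    0  ] [ lambda ] = [ b ]

Solving the linear system:
  x*      = (-1.0909, 0.9091)
  lambda* = (-3)
  f(x*)   = 0.9091

x* = (-1.0909, 0.9091), lambda* = (-3)


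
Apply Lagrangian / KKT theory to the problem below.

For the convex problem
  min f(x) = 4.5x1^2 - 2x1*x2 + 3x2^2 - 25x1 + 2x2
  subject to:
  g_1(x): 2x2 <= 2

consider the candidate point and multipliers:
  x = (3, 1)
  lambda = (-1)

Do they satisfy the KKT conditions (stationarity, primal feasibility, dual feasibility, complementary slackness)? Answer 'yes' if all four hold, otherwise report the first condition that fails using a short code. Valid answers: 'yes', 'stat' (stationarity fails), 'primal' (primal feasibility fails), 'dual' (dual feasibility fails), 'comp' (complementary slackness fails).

Gradient of f: grad f(x) = Q x + c = (0, 2)
Constraint values g_i(x) = a_i^T x - b_i:
  g_1((3, 1)) = 0
Stationarity residual: grad f(x) + sum_i lambda_i a_i = (0, 0)
  -> stationarity OK
Primal feasibility (all g_i <= 0): OK
Dual feasibility (all lambda_i >= 0): FAILS
Complementary slackness (lambda_i * g_i(x) = 0 for all i): OK

Verdict: the first failing condition is dual_feasibility -> dual.

dual


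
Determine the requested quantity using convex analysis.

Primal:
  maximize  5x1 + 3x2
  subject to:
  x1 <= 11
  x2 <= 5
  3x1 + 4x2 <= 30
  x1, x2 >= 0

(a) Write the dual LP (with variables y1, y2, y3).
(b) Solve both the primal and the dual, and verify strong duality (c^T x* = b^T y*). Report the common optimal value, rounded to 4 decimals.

The standard primal-dual pair for 'max c^T x s.t. A x <= b, x >= 0' is:
  Dual:  min b^T y  s.t.  A^T y >= c,  y >= 0.

So the dual LP is:
  minimize  11y1 + 5y2 + 30y3
  subject to:
    y1 + 3y3 >= 5
    y2 + 4y3 >= 3
    y1, y2, y3 >= 0

Solving the primal: x* = (10, 0).
  primal value c^T x* = 50.
Solving the dual: y* = (0, 0, 1.6667).
  dual value b^T y* = 50.
Strong duality: c^T x* = b^T y*. Confirmed.

50


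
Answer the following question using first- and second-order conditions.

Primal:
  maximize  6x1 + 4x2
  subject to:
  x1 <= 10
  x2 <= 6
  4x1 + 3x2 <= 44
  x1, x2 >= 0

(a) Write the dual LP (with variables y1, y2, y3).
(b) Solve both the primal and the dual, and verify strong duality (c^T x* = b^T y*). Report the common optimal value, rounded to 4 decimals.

The standard primal-dual pair for 'max c^T x s.t. A x <= b, x >= 0' is:
  Dual:  min b^T y  s.t.  A^T y >= c,  y >= 0.

So the dual LP is:
  minimize  10y1 + 6y2 + 44y3
  subject to:
    y1 + 4y3 >= 6
    y2 + 3y3 >= 4
    y1, y2, y3 >= 0

Solving the primal: x* = (10, 1.3333).
  primal value c^T x* = 65.3333.
Solving the dual: y* = (0.6667, 0, 1.3333).
  dual value b^T y* = 65.3333.
Strong duality: c^T x* = b^T y*. Confirmed.

65.3333


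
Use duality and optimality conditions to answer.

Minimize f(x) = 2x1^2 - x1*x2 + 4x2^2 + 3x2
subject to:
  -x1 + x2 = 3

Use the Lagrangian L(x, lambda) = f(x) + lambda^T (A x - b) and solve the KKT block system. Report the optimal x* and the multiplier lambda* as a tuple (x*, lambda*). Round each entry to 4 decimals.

Form the Lagrangian:
  L(x, lambda) = (1/2) x^T Q x + c^T x + lambda^T (A x - b)
Stationarity (grad_x L = 0): Q x + c + A^T lambda = 0.
Primal feasibility: A x = b.

This gives the KKT block system:
  [ Q   A^T ] [ x     ]   [-c ]
  [ A    0  ] [ lambda ] = [ b ]

Solving the linear system:
  x*      = (-2.4, 0.6)
  lambda* = (-10.2)
  f(x*)   = 16.2

x* = (-2.4, 0.6), lambda* = (-10.2)


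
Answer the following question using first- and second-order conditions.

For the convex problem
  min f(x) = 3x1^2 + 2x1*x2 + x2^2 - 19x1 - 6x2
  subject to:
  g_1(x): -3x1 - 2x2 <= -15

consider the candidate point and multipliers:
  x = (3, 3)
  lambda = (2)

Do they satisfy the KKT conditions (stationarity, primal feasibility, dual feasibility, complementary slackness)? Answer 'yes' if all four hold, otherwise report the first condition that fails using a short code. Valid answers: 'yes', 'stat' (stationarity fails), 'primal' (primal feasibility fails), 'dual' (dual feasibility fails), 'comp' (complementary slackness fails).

Gradient of f: grad f(x) = Q x + c = (5, 6)
Constraint values g_i(x) = a_i^T x - b_i:
  g_1((3, 3)) = 0
Stationarity residual: grad f(x) + sum_i lambda_i a_i = (-1, 2)
  -> stationarity FAILS
Primal feasibility (all g_i <= 0): OK
Dual feasibility (all lambda_i >= 0): OK
Complementary slackness (lambda_i * g_i(x) = 0 for all i): OK

Verdict: the first failing condition is stationarity -> stat.

stat


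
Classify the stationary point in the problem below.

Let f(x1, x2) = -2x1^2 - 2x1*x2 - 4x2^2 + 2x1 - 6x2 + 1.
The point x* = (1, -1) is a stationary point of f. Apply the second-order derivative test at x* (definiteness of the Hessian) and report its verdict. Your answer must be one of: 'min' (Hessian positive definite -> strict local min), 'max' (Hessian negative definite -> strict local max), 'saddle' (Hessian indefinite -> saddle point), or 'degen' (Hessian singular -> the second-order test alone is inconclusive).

Compute the Hessian H = grad^2 f:
  H = [[-4, -2], [-2, -8]]
Verify stationarity: grad f(x*) = H x* + g = (0, 0).
Eigenvalues of H: -8.8284, -3.1716.
Both eigenvalues < 0, so H is negative definite -> x* is a strict local max.

max


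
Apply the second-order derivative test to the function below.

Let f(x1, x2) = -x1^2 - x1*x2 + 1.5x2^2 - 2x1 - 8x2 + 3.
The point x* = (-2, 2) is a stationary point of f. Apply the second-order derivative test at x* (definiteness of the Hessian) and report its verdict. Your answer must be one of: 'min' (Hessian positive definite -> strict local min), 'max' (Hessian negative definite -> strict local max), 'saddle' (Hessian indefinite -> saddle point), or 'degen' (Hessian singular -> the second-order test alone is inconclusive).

Compute the Hessian H = grad^2 f:
  H = [[-2, -1], [-1, 3]]
Verify stationarity: grad f(x*) = H x* + g = (0, 0).
Eigenvalues of H: -2.1926, 3.1926.
Eigenvalues have mixed signs, so H is indefinite -> x* is a saddle point.

saddle


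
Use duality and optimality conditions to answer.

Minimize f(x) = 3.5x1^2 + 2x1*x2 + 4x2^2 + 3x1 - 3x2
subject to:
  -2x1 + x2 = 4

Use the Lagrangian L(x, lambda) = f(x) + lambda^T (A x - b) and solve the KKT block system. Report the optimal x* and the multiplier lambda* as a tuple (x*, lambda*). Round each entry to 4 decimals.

Form the Lagrangian:
  L(x, lambda) = (1/2) x^T Q x + c^T x + lambda^T (A x - b)
Stationarity (grad_x L = 0): Q x + c + A^T lambda = 0.
Primal feasibility: A x = b.

This gives the KKT block system:
  [ Q   A^T ] [ x     ]   [-c ]
  [ A    0  ] [ lambda ] = [ b ]

Solving the linear system:
  x*      = (-1.4681, 1.0638)
  lambda* = (-2.5745)
  f(x*)   = 1.3511

x* = (-1.4681, 1.0638), lambda* = (-2.5745)


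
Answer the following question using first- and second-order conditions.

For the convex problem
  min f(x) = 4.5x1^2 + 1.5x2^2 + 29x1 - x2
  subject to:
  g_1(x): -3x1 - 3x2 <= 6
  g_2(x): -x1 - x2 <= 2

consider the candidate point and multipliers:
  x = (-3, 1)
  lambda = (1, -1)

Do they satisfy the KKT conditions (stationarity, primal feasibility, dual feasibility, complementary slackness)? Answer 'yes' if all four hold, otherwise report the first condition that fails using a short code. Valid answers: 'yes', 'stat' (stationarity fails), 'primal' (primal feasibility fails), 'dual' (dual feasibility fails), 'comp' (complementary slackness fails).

Gradient of f: grad f(x) = Q x + c = (2, 2)
Constraint values g_i(x) = a_i^T x - b_i:
  g_1((-3, 1)) = 0
  g_2((-3, 1)) = 0
Stationarity residual: grad f(x) + sum_i lambda_i a_i = (0, 0)
  -> stationarity OK
Primal feasibility (all g_i <= 0): OK
Dual feasibility (all lambda_i >= 0): FAILS
Complementary slackness (lambda_i * g_i(x) = 0 for all i): OK

Verdict: the first failing condition is dual_feasibility -> dual.

dual


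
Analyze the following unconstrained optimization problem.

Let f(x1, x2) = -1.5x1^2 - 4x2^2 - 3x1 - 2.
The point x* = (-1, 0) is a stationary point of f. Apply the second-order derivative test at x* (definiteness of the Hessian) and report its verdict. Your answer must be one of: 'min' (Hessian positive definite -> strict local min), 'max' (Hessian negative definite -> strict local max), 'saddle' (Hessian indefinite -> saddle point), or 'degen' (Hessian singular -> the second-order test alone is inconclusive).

Compute the Hessian H = grad^2 f:
  H = [[-3, 0], [0, -8]]
Verify stationarity: grad f(x*) = H x* + g = (0, 0).
Eigenvalues of H: -8, -3.
Both eigenvalues < 0, so H is negative definite -> x* is a strict local max.

max


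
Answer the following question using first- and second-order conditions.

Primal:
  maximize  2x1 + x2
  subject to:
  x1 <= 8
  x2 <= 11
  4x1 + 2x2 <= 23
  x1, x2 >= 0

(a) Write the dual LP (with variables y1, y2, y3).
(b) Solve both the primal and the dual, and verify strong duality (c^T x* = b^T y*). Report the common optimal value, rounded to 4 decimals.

The standard primal-dual pair for 'max c^T x s.t. A x <= b, x >= 0' is:
  Dual:  min b^T y  s.t.  A^T y >= c,  y >= 0.

So the dual LP is:
  minimize  8y1 + 11y2 + 23y3
  subject to:
    y1 + 4y3 >= 2
    y2 + 2y3 >= 1
    y1, y2, y3 >= 0

Solving the primal: x* = (5.75, 0).
  primal value c^T x* = 11.5.
Solving the dual: y* = (0, 0, 0.5).
  dual value b^T y* = 11.5.
Strong duality: c^T x* = b^T y*. Confirmed.

11.5


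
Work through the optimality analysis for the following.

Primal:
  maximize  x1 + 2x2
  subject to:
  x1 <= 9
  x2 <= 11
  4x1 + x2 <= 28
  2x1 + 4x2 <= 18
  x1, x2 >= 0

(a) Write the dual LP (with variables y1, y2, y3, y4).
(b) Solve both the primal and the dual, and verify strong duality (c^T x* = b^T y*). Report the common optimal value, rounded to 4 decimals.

The standard primal-dual pair for 'max c^T x s.t. A x <= b, x >= 0' is:
  Dual:  min b^T y  s.t.  A^T y >= c,  y >= 0.

So the dual LP is:
  minimize  9y1 + 11y2 + 28y3 + 18y4
  subject to:
    y1 + 4y3 + 2y4 >= 1
    y2 + y3 + 4y4 >= 2
    y1, y2, y3, y4 >= 0

Solving the primal: x* = (6.7143, 1.1429).
  primal value c^T x* = 9.
Solving the dual: y* = (0, 0, 0, 0.5).
  dual value b^T y* = 9.
Strong duality: c^T x* = b^T y*. Confirmed.

9


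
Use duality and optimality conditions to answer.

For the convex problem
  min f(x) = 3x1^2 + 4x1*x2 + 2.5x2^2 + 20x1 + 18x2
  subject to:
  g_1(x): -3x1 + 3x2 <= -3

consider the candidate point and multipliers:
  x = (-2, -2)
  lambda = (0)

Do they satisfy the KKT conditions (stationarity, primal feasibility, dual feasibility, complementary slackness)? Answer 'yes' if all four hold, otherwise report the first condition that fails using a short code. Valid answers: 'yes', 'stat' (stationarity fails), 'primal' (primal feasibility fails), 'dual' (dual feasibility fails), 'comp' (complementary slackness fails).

Gradient of f: grad f(x) = Q x + c = (0, 0)
Constraint values g_i(x) = a_i^T x - b_i:
  g_1((-2, -2)) = 3
Stationarity residual: grad f(x) + sum_i lambda_i a_i = (0, 0)
  -> stationarity OK
Primal feasibility (all g_i <= 0): FAILS
Dual feasibility (all lambda_i >= 0): OK
Complementary slackness (lambda_i * g_i(x) = 0 for all i): OK

Verdict: the first failing condition is primal_feasibility -> primal.

primal


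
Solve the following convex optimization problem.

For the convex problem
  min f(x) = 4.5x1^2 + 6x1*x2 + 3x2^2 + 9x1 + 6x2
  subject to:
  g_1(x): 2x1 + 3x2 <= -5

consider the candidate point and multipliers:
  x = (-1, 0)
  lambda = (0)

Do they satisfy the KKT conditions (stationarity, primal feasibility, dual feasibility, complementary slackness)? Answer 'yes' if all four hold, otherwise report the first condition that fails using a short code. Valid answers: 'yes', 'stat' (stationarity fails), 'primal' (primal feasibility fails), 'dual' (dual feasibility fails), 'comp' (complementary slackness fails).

Gradient of f: grad f(x) = Q x + c = (0, 0)
Constraint values g_i(x) = a_i^T x - b_i:
  g_1((-1, 0)) = 3
Stationarity residual: grad f(x) + sum_i lambda_i a_i = (0, 0)
  -> stationarity OK
Primal feasibility (all g_i <= 0): FAILS
Dual feasibility (all lambda_i >= 0): OK
Complementary slackness (lambda_i * g_i(x) = 0 for all i): OK

Verdict: the first failing condition is primal_feasibility -> primal.

primal


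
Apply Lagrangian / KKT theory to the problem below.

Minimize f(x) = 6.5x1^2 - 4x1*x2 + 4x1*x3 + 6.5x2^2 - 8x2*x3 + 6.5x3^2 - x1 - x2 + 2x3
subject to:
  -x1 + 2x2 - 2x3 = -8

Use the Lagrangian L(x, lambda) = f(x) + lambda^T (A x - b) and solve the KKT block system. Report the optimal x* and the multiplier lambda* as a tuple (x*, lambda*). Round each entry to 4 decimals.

Form the Lagrangian:
  L(x, lambda) = (1/2) x^T Q x + c^T x + lambda^T (A x - b)
Stationarity (grad_x L = 0): Q x + c + A^T lambda = 0.
Primal feasibility: A x = b.

This gives the KKT block system:
  [ Q   A^T ] [ x     ]   [-c ]
  [ A    0  ] [ lambda ] = [ b ]

Solving the linear system:
  x*      = (0.5806, -1.9548, 1.7548)
  lambda* = (21.3871)
  f(x*)   = 87.9903

x* = (0.5806, -1.9548, 1.7548), lambda* = (21.3871)


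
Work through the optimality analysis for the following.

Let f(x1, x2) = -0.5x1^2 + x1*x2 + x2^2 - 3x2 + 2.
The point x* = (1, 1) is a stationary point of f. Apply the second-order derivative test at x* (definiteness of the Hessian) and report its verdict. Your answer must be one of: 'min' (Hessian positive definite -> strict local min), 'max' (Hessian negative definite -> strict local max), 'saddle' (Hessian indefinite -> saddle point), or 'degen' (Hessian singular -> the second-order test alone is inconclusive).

Compute the Hessian H = grad^2 f:
  H = [[-1, 1], [1, 2]]
Verify stationarity: grad f(x*) = H x* + g = (0, 0).
Eigenvalues of H: -1.3028, 2.3028.
Eigenvalues have mixed signs, so H is indefinite -> x* is a saddle point.

saddle


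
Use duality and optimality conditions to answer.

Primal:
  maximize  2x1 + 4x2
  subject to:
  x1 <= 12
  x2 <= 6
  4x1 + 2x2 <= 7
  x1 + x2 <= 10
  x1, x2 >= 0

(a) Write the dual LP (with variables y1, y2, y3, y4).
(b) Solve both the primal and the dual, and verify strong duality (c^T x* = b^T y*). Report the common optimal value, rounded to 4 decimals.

The standard primal-dual pair for 'max c^T x s.t. A x <= b, x >= 0' is:
  Dual:  min b^T y  s.t.  A^T y >= c,  y >= 0.

So the dual LP is:
  minimize  12y1 + 6y2 + 7y3 + 10y4
  subject to:
    y1 + 4y3 + y4 >= 2
    y2 + 2y3 + y4 >= 4
    y1, y2, y3, y4 >= 0

Solving the primal: x* = (0, 3.5).
  primal value c^T x* = 14.
Solving the dual: y* = (0, 0, 2, 0).
  dual value b^T y* = 14.
Strong duality: c^T x* = b^T y*. Confirmed.

14
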